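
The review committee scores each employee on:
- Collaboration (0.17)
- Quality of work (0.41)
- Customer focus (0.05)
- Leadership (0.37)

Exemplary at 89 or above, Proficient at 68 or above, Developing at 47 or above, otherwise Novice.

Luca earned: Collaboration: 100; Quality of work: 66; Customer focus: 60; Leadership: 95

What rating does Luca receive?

Weighted total:
  Collaboration 100 × 0.17 = 17
  Quality of work 66 × 0.41 = 27.06
  Customer focus 60 × 0.05 = 3
  Leadership 95 × 0.37 = 35.15
Sum = 82.21
82.21 is ≥ 68 and < 89 → Proficient

Proficient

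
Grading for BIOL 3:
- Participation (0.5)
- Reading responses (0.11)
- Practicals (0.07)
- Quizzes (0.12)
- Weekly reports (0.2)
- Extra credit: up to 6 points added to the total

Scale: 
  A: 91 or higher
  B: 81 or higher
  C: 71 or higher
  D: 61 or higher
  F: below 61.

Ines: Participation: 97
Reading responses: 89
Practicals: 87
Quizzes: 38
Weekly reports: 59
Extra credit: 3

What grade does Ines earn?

Weighted total:
  Participation 97 × 0.5 = 48.5
  Reading responses 89 × 0.11 = 9.79
  Practicals 87 × 0.07 = 6.09
  Quizzes 38 × 0.12 = 4.56
  Weekly reports 59 × 0.2 = 11.8
Sum = 80.74
Extra credit: 80.74 + 3 = 83.74
83.74 is ≥ 81 and < 91 → B

B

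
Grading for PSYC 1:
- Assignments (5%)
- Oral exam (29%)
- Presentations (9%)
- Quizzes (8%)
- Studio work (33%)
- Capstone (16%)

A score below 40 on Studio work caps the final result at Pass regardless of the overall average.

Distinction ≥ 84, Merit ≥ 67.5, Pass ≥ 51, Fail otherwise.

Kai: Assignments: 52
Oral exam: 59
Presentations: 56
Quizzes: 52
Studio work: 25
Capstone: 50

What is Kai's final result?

Studio work score 25 < 40: minimum not met.
Weighted total:
  Assignments 52 × 0.05 = 2.6
  Oral exam 59 × 0.29 = 17.11
  Presentations 56 × 0.09 = 5.04
  Quizzes 52 × 0.08 = 4.16
  Studio work 25 × 0.33 = 8.25
  Capstone 50 × 0.16 = 8
Sum = 45.16
45.16 would be Fail; cap at Pass applies → Fail.

Fail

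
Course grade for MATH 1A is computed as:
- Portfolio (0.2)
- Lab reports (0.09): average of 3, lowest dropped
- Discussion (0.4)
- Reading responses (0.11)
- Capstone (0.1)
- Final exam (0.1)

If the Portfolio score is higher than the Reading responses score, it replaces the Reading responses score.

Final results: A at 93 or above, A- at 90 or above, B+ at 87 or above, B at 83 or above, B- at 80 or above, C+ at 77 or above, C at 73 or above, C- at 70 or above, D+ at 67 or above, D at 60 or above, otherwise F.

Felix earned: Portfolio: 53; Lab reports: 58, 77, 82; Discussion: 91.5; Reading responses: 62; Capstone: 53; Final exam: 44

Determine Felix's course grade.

C-

Lab reports: drop 58 → average of remaining 2 = 159/2 = 79.5
Portfolio (53) ≤ Reading responses (62), so Reading responses stays at 62.
Weighted total:
  Portfolio 53 × 0.2 = 10.6
  Lab reports 79.5 × 0.09 = 7.155
  Discussion 91.5 × 0.4 = 36.6
  Reading responses 62 × 0.11 = 6.82
  Capstone 53 × 0.1 = 5.3
  Final exam 44 × 0.1 = 4.4
Sum = 70.875
70.875 is ≥ 70 and < 73 → C-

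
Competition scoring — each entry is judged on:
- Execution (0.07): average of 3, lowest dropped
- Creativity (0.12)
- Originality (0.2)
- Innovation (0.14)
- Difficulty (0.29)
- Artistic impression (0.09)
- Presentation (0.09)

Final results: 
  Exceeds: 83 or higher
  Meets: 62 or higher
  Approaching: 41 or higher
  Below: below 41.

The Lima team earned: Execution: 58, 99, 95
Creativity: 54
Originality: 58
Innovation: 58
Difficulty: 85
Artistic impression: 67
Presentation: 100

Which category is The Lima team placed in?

Meets

Execution: drop 58 → average of remaining 2 = 194/2 = 97
Weighted total:
  Execution 97 × 0.07 = 6.79
  Creativity 54 × 0.12 = 6.48
  Originality 58 × 0.2 = 11.6
  Innovation 58 × 0.14 = 8.12
  Difficulty 85 × 0.29 = 24.65
  Artistic impression 67 × 0.09 = 6.03
  Presentation 100 × 0.09 = 9
Sum = 72.67
72.67 is ≥ 62 and < 83 → Meets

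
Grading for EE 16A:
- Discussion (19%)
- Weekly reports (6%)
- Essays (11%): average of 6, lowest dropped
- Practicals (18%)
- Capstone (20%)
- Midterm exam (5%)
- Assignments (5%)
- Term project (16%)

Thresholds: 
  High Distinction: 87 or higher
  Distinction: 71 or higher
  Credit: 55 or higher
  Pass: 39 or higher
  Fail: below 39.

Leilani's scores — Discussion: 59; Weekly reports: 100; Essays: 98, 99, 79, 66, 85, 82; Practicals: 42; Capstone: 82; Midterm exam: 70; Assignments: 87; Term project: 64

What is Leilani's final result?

Essays: drop 66 → average of remaining 5 = 443/5 = 88.6
Weighted total:
  Discussion 59 × 0.19 = 11.21
  Weekly reports 100 × 0.06 = 6
  Essays 88.6 × 0.11 = 9.746
  Practicals 42 × 0.18 = 7.56
  Capstone 82 × 0.2 = 16.4
  Midterm exam 70 × 0.05 = 3.5
  Assignments 87 × 0.05 = 4.35
  Term project 64 × 0.16 = 10.24
Sum = 69.006
69.006 is ≥ 55 and < 71 → Credit

Credit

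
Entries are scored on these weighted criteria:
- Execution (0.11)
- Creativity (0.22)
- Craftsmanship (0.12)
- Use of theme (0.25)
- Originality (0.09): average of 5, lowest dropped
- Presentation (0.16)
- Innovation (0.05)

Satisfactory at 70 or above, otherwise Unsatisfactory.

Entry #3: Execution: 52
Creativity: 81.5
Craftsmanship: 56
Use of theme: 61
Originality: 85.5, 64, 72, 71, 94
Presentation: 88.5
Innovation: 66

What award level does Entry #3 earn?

Satisfactory

Originality: drop 64 → average of remaining 4 = 322.5/4 = 80.625
Weighted total:
  Execution 52 × 0.11 = 5.72
  Creativity 81.5 × 0.22 = 17.93
  Craftsmanship 56 × 0.12 = 6.72
  Use of theme 61 × 0.25 = 15.25
  Originality 80.625 × 0.09 = 7.25625
  Presentation 88.5 × 0.16 = 14.16
  Innovation 66 × 0.05 = 3.3
Sum = 70.33625
70.33625 ≥ 70 → Satisfactory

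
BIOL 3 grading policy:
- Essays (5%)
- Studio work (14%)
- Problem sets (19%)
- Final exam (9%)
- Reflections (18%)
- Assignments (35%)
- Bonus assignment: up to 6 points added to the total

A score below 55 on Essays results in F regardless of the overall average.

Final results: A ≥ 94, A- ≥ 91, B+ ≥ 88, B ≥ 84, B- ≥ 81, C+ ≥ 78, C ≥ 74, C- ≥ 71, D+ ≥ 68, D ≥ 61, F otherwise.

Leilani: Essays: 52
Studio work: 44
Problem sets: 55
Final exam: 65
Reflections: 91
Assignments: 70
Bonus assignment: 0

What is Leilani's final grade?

Essays score 52 < 55: minimum not met.
Weighted total:
  Essays 52 × 0.05 = 2.6
  Studio work 44 × 0.14 = 6.16
  Problem sets 55 × 0.19 = 10.45
  Final exam 65 × 0.09 = 5.85
  Reflections 91 × 0.18 = 16.38
  Assignments 70 × 0.35 = 24.5
Sum = 65.94
Bonus assignment: 65.94 + 0 = 65.94
Because the Essays minimum was not met, the result is F.

F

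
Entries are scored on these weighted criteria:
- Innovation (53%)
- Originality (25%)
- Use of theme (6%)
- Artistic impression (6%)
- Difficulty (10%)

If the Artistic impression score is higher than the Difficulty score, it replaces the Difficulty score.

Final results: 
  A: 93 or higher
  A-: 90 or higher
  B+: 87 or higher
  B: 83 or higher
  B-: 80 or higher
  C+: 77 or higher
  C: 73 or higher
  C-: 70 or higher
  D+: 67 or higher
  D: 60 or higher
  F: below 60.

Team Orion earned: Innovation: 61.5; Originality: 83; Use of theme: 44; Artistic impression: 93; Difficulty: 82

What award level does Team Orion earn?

C-

Artistic impression (93) > Difficulty (82), so Difficulty counts as 93.
Weighted total:
  Innovation 61.5 × 0.53 = 32.595
  Originality 83 × 0.25 = 20.75
  Use of theme 44 × 0.06 = 2.64
  Artistic impression 93 × 0.06 = 5.58
  Difficulty 93 × 0.1 = 9.3
Sum = 70.865
70.865 is ≥ 70 and < 73 → C-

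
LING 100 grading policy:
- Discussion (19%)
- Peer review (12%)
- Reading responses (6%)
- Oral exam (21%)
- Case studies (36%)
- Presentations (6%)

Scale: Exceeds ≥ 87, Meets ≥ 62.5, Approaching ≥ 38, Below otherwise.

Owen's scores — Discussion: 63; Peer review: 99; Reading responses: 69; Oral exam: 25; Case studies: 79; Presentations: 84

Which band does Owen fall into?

Weighted total:
  Discussion 63 × 0.19 = 11.97
  Peer review 99 × 0.12 = 11.88
  Reading responses 69 × 0.06 = 4.14
  Oral exam 25 × 0.21 = 5.25
  Case studies 79 × 0.36 = 28.44
  Presentations 84 × 0.06 = 5.04
Sum = 66.72
66.72 is ≥ 62.5 and < 87 → Meets

Meets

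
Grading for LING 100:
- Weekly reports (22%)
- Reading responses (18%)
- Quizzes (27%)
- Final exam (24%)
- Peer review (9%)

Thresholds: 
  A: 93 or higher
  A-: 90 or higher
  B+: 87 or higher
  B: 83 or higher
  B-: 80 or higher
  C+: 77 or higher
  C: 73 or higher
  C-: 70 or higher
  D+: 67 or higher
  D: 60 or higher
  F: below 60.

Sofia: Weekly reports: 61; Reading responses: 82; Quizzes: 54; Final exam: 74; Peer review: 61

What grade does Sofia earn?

D

Weighted total:
  Weekly reports 61 × 0.22 = 13.42
  Reading responses 82 × 0.18 = 14.76
  Quizzes 54 × 0.27 = 14.58
  Final exam 74 × 0.24 = 17.76
  Peer review 61 × 0.09 = 5.49
Sum = 66.01
66.01 is ≥ 60 and < 67 → D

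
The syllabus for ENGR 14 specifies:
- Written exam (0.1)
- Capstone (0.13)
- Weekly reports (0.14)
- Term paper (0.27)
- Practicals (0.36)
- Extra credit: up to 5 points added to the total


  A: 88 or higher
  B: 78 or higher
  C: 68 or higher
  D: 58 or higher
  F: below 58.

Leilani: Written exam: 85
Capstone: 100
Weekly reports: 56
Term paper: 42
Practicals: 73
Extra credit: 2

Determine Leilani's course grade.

C

Weighted total:
  Written exam 85 × 0.1 = 8.5
  Capstone 100 × 0.13 = 13
  Weekly reports 56 × 0.14 = 7.84
  Term paper 42 × 0.27 = 11.34
  Practicals 73 × 0.36 = 26.28
Sum = 66.96
Extra credit: 66.96 + 2 = 68.96
68.96 is ≥ 68 and < 78 → C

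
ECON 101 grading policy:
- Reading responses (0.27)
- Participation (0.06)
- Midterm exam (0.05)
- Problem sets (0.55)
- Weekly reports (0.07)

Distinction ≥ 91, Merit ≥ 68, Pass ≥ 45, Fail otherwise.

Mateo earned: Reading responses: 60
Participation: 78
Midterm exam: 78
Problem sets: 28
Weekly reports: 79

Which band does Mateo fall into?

Pass

Weighted total:
  Reading responses 60 × 0.27 = 16.2
  Participation 78 × 0.06 = 4.68
  Midterm exam 78 × 0.05 = 3.9
  Problem sets 28 × 0.55 = 15.4
  Weekly reports 79 × 0.07 = 5.53
Sum = 45.71
45.71 is ≥ 45 and < 68 → Pass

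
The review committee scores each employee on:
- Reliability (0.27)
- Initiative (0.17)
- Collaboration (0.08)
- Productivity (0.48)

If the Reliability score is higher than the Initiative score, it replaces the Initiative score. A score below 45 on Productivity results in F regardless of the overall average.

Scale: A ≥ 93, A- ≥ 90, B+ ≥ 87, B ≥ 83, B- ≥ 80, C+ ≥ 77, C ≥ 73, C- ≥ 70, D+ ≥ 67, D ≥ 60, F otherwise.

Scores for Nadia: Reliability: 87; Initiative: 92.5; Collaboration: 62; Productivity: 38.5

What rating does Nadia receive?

Reliability (87) ≤ Initiative (92.5), so Initiative stays at 92.5.
Productivity score 38.5 < 45: minimum not met.
Weighted total:
  Reliability 87 × 0.27 = 23.49
  Initiative 92.5 × 0.17 = 15.725
  Collaboration 62 × 0.08 = 4.96
  Productivity 38.5 × 0.48 = 18.48
Sum = 62.655
Because the Productivity minimum was not met, the result is F.

F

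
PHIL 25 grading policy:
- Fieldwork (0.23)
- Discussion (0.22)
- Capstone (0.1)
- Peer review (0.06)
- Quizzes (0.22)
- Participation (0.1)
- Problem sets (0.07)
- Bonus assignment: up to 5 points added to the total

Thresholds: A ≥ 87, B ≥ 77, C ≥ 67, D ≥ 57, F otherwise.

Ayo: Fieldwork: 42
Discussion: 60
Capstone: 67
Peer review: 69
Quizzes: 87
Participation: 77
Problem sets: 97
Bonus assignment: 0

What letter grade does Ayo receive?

Weighted total:
  Fieldwork 42 × 0.23 = 9.66
  Discussion 60 × 0.22 = 13.2
  Capstone 67 × 0.1 = 6.7
  Peer review 69 × 0.06 = 4.14
  Quizzes 87 × 0.22 = 19.14
  Participation 77 × 0.1 = 7.7
  Problem sets 97 × 0.07 = 6.79
Sum = 67.33
Bonus assignment: 67.33 + 0 = 67.33
67.33 is ≥ 67 and < 77 → C

C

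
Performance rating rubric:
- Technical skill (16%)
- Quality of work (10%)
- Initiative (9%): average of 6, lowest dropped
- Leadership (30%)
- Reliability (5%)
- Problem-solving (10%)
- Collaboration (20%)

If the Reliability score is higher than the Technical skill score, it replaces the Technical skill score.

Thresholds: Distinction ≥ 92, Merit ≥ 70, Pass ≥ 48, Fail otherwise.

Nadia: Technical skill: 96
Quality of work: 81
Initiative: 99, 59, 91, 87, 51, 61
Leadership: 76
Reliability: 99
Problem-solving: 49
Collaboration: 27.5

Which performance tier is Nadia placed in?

Initiative: drop 51 → average of remaining 5 = 397/5 = 79.4
Reliability (99) > Technical skill (96), so Technical skill counts as 99.
Weighted total:
  Technical skill 99 × 0.16 = 15.84
  Quality of work 81 × 0.1 = 8.1
  Initiative 79.4 × 0.09 = 7.146
  Leadership 76 × 0.3 = 22.8
  Reliability 99 × 0.05 = 4.95
  Problem-solving 49 × 0.1 = 4.9
  Collaboration 27.5 × 0.2 = 5.5
Sum = 69.236
69.236 is ≥ 48 and < 70 → Pass

Pass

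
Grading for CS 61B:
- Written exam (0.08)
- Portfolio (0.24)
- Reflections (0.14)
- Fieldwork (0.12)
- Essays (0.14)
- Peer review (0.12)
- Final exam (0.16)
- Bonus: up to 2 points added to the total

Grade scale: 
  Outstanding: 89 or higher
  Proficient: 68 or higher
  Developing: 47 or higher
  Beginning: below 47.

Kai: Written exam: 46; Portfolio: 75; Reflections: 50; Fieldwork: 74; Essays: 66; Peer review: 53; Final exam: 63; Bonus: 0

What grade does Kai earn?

Developing

Weighted total:
  Written exam 46 × 0.08 = 3.68
  Portfolio 75 × 0.24 = 18
  Reflections 50 × 0.14 = 7
  Fieldwork 74 × 0.12 = 8.88
  Essays 66 × 0.14 = 9.24
  Peer review 53 × 0.12 = 6.36
  Final exam 63 × 0.16 = 10.08
Sum = 63.24
Bonus: 63.24 + 0 = 63.24
63.24 is ≥ 47 and < 68 → Developing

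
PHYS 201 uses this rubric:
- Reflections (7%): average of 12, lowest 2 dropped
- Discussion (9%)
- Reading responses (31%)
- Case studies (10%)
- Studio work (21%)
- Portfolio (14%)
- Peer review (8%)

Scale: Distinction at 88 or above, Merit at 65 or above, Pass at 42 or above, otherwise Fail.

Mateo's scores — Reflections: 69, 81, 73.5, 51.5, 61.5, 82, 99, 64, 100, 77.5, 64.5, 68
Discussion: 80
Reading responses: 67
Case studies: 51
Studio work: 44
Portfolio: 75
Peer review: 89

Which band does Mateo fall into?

Merit

Reflections: drop 51.5, 61.5 → average of remaining 10 = 778.5/10 = 77.85
Weighted total:
  Reflections 77.85 × 0.07 = 5.4495
  Discussion 80 × 0.09 = 7.2
  Reading responses 67 × 0.31 = 20.77
  Case studies 51 × 0.1 = 5.1
  Studio work 44 × 0.21 = 9.24
  Portfolio 75 × 0.14 = 10.5
  Peer review 89 × 0.08 = 7.12
Sum = 65.3795
65.3795 is ≥ 65 and < 88 → Merit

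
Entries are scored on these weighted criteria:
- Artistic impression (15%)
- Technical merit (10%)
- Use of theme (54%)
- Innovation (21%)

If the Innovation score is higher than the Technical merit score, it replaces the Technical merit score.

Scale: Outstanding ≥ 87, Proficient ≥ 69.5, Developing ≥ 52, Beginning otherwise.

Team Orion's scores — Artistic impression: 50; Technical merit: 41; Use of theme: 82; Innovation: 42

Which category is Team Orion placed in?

Developing

Innovation (42) > Technical merit (41), so Technical merit counts as 42.
Weighted total:
  Artistic impression 50 × 0.15 = 7.5
  Technical merit 42 × 0.1 = 4.2
  Use of theme 82 × 0.54 = 44.28
  Innovation 42 × 0.21 = 8.82
Sum = 64.8
64.8 is ≥ 52 and < 69.5 → Developing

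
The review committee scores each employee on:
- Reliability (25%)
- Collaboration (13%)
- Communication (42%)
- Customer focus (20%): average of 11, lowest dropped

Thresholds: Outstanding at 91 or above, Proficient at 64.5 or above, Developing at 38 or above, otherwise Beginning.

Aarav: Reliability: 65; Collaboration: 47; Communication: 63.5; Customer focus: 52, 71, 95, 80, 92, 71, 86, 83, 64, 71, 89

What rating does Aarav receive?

Proficient

Customer focus: drop 52 → average of remaining 10 = 802/10 = 80.2
Weighted total:
  Reliability 65 × 0.25 = 16.25
  Collaboration 47 × 0.13 = 6.11
  Communication 63.5 × 0.42 = 26.67
  Customer focus 80.2 × 0.2 = 16.04
Sum = 65.07
65.07 is ≥ 64.5 and < 91 → Proficient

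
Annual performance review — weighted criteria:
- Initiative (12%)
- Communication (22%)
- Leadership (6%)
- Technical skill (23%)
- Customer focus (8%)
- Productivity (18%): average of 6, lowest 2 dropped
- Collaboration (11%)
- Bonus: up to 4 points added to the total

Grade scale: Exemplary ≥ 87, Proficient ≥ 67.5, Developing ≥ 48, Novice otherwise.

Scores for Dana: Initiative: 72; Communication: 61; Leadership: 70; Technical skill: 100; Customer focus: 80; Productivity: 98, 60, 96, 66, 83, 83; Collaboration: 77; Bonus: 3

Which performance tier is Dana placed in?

Productivity: drop 60, 66 → average of remaining 4 = 360/4 = 90
Weighted total:
  Initiative 72 × 0.12 = 8.64
  Communication 61 × 0.22 = 13.42
  Leadership 70 × 0.06 = 4.2
  Technical skill 100 × 0.23 = 23
  Customer focus 80 × 0.08 = 6.4
  Productivity 90 × 0.18 = 16.2
  Collaboration 77 × 0.11 = 8.47
Sum = 80.33
Bonus: 80.33 + 3 = 83.33
83.33 is ≥ 67.5 and < 87 → Proficient

Proficient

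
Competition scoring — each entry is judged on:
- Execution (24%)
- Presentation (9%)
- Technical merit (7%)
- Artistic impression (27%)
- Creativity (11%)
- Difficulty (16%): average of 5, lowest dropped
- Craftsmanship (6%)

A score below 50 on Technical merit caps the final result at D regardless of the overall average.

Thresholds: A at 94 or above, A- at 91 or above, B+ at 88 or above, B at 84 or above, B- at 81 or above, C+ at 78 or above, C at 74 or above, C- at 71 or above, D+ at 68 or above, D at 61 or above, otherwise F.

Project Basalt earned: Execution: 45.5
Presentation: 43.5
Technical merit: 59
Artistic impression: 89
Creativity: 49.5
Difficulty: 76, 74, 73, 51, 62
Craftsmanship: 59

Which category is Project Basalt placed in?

Difficulty: drop 51 → average of remaining 4 = 285/4 = 71.25
Technical merit score 59 ≥ 50: minimum met.
Weighted total:
  Execution 45.5 × 0.24 = 10.92
  Presentation 43.5 × 0.09 = 3.915
  Technical merit 59 × 0.07 = 4.13
  Artistic impression 89 × 0.27 = 24.03
  Creativity 49.5 × 0.11 = 5.445
  Difficulty 71.25 × 0.16 = 11.4
  Craftsmanship 59 × 0.06 = 3.54
Sum = 63.38
63.38 is ≥ 61 and < 68 → D

D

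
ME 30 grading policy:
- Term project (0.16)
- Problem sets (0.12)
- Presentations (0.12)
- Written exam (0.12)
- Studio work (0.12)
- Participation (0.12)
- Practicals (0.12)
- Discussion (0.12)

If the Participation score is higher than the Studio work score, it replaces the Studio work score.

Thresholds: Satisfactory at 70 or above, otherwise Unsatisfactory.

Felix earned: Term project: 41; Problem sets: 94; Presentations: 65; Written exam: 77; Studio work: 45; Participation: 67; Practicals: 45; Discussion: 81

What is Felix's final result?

Unsatisfactory

Participation (67) > Studio work (45), so Studio work counts as 67.
Weighted total:
  Term project 41 × 0.16 = 6.56
  Problem sets 94 × 0.12 = 11.28
  Presentations 65 × 0.12 = 7.8
  Written exam 77 × 0.12 = 9.24
  Studio work 67 × 0.12 = 8.04
  Participation 67 × 0.12 = 8.04
  Practicals 45 × 0.12 = 5.4
  Discussion 81 × 0.12 = 9.72
Sum = 66.08
66.08 < 70 → Unsatisfactory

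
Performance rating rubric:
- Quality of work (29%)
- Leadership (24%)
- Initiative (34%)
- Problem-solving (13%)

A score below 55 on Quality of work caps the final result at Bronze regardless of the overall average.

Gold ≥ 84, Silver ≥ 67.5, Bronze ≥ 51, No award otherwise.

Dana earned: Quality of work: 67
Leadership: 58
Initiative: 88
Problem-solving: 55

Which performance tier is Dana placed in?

Quality of work score 67 ≥ 55: minimum met.
Weighted total:
  Quality of work 67 × 0.29 = 19.43
  Leadership 58 × 0.24 = 13.92
  Initiative 88 × 0.34 = 29.92
  Problem-solving 55 × 0.13 = 7.15
Sum = 70.42
70.42 is ≥ 67.5 and < 84 → Silver

Silver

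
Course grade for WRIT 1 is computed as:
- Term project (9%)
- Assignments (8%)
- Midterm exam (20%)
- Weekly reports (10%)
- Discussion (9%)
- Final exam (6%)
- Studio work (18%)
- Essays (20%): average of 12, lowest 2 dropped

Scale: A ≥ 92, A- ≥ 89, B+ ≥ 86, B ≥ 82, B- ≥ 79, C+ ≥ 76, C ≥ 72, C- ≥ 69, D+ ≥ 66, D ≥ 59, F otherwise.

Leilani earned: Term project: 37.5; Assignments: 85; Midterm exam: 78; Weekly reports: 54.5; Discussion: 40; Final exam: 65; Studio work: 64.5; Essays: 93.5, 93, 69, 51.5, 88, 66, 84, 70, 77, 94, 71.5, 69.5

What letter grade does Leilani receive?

D+

Essays: drop 51.5, 66 → average of remaining 10 = 809.5/10 = 80.95
Weighted total:
  Term project 37.5 × 0.09 = 3.375
  Assignments 85 × 0.08 = 6.8
  Midterm exam 78 × 0.2 = 15.6
  Weekly reports 54.5 × 0.1 = 5.45
  Discussion 40 × 0.09 = 3.6
  Final exam 65 × 0.06 = 3.9
  Studio work 64.5 × 0.18 = 11.61
  Essays 80.95 × 0.2 = 16.19
Sum = 66.525
66.525 is ≥ 66 and < 69 → D+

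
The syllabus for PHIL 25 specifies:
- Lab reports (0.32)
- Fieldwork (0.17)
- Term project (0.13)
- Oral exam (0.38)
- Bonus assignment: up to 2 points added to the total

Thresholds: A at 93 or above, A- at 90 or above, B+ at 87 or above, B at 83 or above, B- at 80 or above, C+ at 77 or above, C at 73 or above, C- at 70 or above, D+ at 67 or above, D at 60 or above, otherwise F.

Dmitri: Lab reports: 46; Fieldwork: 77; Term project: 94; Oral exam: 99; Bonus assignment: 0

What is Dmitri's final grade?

C+

Weighted total:
  Lab reports 46 × 0.32 = 14.72
  Fieldwork 77 × 0.17 = 13.09
  Term project 94 × 0.13 = 12.22
  Oral exam 99 × 0.38 = 37.62
Sum = 77.65
Bonus assignment: 77.65 + 0 = 77.65
77.65 is ≥ 77 and < 80 → C+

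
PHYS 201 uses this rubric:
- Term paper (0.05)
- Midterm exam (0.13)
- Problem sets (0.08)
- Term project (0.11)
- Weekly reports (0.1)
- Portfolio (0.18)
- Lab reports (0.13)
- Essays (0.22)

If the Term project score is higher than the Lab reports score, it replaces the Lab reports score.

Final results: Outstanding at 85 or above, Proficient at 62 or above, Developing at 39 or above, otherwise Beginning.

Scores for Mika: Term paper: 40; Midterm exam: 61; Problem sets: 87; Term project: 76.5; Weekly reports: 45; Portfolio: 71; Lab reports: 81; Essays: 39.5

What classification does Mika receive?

Developing

Term project (76.5) ≤ Lab reports (81), so Lab reports stays at 81.
Weighted total:
  Term paper 40 × 0.05 = 2
  Midterm exam 61 × 0.13 = 7.93
  Problem sets 87 × 0.08 = 6.96
  Term project 76.5 × 0.11 = 8.415
  Weekly reports 45 × 0.1 = 4.5
  Portfolio 71 × 0.18 = 12.78
  Lab reports 81 × 0.13 = 10.53
  Essays 39.5 × 0.22 = 8.69
Sum = 61.805
61.805 is ≥ 39 and < 62 → Developing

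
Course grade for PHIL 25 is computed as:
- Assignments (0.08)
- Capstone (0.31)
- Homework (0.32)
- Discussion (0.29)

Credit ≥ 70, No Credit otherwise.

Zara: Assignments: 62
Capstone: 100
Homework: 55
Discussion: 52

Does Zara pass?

No Credit

Weighted total:
  Assignments 62 × 0.08 = 4.96
  Capstone 100 × 0.31 = 31
  Homework 55 × 0.32 = 17.6
  Discussion 52 × 0.29 = 15.08
Sum = 68.64
68.64 < 70 → No Credit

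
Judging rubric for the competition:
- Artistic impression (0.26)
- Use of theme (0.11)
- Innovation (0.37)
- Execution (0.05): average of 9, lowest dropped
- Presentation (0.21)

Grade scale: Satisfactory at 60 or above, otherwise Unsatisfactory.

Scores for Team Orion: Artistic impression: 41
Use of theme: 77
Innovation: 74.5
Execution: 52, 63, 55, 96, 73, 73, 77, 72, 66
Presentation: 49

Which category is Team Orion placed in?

Execution: drop 52 → average of remaining 8 = 575/8 = 71.875
Weighted total:
  Artistic impression 41 × 0.26 = 10.66
  Use of theme 77 × 0.11 = 8.47
  Innovation 74.5 × 0.37 = 27.565
  Execution 71.875 × 0.05 = 3.59375
  Presentation 49 × 0.21 = 10.29
Sum = 60.57875
60.57875 ≥ 60 → Satisfactory

Satisfactory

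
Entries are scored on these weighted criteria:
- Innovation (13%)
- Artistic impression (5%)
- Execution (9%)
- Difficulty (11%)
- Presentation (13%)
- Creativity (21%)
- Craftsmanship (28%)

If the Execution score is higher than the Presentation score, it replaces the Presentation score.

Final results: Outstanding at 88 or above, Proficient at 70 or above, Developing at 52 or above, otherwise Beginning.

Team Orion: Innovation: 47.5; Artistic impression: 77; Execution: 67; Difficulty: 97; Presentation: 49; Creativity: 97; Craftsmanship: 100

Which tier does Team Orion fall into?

Execution (67) > Presentation (49), so Presentation counts as 67.
Weighted total:
  Innovation 47.5 × 0.13 = 6.175
  Artistic impression 77 × 0.05 = 3.85
  Execution 67 × 0.09 = 6.03
  Difficulty 97 × 0.11 = 10.67
  Presentation 67 × 0.13 = 8.71
  Creativity 97 × 0.21 = 20.37
  Craftsmanship 100 × 0.28 = 28
Sum = 83.805
83.805 is ≥ 70 and < 88 → Proficient

Proficient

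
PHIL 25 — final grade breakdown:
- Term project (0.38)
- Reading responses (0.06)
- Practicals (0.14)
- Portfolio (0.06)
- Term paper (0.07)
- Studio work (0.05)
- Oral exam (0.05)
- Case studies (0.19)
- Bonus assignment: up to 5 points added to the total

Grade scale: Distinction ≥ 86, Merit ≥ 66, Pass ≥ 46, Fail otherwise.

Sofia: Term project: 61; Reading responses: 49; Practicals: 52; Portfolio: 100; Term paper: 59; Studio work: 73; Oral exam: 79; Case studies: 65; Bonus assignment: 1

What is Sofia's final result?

Pass

Weighted total:
  Term project 61 × 0.38 = 23.18
  Reading responses 49 × 0.06 = 2.94
  Practicals 52 × 0.14 = 7.28
  Portfolio 100 × 0.06 = 6
  Term paper 59 × 0.07 = 4.13
  Studio work 73 × 0.05 = 3.65
  Oral exam 79 × 0.05 = 3.95
  Case studies 65 × 0.19 = 12.35
Sum = 63.48
Bonus assignment: 63.48 + 1 = 64.48
64.48 is ≥ 46 and < 66 → Pass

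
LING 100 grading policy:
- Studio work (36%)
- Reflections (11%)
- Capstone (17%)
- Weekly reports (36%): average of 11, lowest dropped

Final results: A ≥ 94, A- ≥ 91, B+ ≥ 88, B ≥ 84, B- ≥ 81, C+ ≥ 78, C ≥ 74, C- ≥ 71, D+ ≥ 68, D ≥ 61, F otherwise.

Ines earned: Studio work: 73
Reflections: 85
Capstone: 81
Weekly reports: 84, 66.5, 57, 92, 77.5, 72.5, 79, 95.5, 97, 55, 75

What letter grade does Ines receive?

Weekly reports: drop 55 → average of remaining 10 = 796/10 = 79.6
Weighted total:
  Studio work 73 × 0.36 = 26.28
  Reflections 85 × 0.11 = 9.35
  Capstone 81 × 0.17 = 13.77
  Weekly reports 79.6 × 0.36 = 28.656
Sum = 78.056
78.056 is ≥ 78 and < 81 → C+

C+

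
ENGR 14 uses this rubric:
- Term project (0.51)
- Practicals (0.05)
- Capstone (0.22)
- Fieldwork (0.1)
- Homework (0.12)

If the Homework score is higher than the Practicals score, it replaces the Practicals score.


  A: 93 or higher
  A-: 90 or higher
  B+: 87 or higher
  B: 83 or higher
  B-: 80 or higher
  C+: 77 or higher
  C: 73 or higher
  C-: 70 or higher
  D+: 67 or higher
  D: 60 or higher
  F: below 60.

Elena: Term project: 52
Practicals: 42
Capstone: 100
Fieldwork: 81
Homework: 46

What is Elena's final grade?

D

Homework (46) > Practicals (42), so Practicals counts as 46.
Weighted total:
  Term project 52 × 0.51 = 26.52
  Practicals 46 × 0.05 = 2.3
  Capstone 100 × 0.22 = 22
  Fieldwork 81 × 0.1 = 8.1
  Homework 46 × 0.12 = 5.52
Sum = 64.44
64.44 is ≥ 60 and < 67 → D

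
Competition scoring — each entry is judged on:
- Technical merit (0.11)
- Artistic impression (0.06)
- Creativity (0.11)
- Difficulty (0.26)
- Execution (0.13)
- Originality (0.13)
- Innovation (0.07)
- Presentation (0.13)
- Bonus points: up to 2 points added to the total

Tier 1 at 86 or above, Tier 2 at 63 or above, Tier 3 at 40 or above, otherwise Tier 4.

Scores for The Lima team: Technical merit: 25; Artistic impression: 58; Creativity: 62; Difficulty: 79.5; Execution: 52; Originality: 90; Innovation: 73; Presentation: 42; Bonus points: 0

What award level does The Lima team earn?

Tier 3

Weighted total:
  Technical merit 25 × 0.11 = 2.75
  Artistic impression 58 × 0.06 = 3.48
  Creativity 62 × 0.11 = 6.82
  Difficulty 79.5 × 0.26 = 20.67
  Execution 52 × 0.13 = 6.76
  Originality 90 × 0.13 = 11.7
  Innovation 73 × 0.07 = 5.11
  Presentation 42 × 0.13 = 5.46
Sum = 62.75
Bonus points: 62.75 + 0 = 62.75
62.75 is ≥ 40 and < 63 → Tier 3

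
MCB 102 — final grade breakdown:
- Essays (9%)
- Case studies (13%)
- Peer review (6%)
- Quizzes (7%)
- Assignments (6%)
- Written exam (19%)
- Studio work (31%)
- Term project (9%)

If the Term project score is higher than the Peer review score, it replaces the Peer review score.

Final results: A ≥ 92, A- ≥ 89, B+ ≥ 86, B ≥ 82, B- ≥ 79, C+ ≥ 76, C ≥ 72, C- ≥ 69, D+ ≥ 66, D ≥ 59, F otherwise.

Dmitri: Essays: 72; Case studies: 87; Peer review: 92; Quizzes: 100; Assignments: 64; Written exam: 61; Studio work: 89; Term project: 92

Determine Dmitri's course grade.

Term project (92) ≤ Peer review (92), so Peer review stays at 92.
Weighted total:
  Essays 72 × 0.09 = 6.48
  Case studies 87 × 0.13 = 11.31
  Peer review 92 × 0.06 = 5.52
  Quizzes 100 × 0.07 = 7
  Assignments 64 × 0.06 = 3.84
  Written exam 61 × 0.19 = 11.59
  Studio work 89 × 0.31 = 27.59
  Term project 92 × 0.09 = 8.28
Sum = 81.61
81.61 is ≥ 79 and < 82 → B-

B-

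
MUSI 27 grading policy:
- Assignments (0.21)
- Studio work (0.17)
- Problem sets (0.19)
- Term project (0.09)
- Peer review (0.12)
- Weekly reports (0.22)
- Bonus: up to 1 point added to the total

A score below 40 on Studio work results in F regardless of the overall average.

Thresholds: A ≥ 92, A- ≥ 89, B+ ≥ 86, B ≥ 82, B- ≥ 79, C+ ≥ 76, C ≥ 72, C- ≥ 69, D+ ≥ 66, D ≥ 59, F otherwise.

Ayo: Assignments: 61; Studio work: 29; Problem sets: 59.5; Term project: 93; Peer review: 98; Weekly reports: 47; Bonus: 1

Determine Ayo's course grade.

F

Studio work score 29 < 40: minimum not met.
Weighted total:
  Assignments 61 × 0.21 = 12.81
  Studio work 29 × 0.17 = 4.93
  Problem sets 59.5 × 0.19 = 11.305
  Term project 93 × 0.09 = 8.37
  Peer review 98 × 0.12 = 11.76
  Weekly reports 47 × 0.22 = 10.34
Sum = 59.515
Bonus: 59.515 + 1 = 60.515
Because the Studio work minimum was not met, the result is F.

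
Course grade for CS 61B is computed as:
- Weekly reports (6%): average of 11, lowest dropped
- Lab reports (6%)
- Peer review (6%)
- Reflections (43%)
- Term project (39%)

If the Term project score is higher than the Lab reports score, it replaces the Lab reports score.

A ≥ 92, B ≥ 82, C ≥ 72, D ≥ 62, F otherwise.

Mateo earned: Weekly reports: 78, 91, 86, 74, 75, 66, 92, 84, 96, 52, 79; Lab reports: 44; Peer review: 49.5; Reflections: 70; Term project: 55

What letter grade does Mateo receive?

D

Weekly reports: drop 52 → average of remaining 10 = 821/10 = 82.1
Term project (55) > Lab reports (44), so Lab reports counts as 55.
Weighted total:
  Weekly reports 82.1 × 0.06 = 4.926
  Lab reports 55 × 0.06 = 3.3
  Peer review 49.5 × 0.06 = 2.97
  Reflections 70 × 0.43 = 30.1
  Term project 55 × 0.39 = 21.45
Sum = 62.746
62.746 is ≥ 62 and < 72 → D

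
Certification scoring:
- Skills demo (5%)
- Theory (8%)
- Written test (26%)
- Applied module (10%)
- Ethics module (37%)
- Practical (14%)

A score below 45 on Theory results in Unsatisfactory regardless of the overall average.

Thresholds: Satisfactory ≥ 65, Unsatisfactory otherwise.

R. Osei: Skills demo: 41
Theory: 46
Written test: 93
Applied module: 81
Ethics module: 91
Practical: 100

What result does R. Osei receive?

Theory score 46 ≥ 45: minimum met.
Weighted total:
  Skills demo 41 × 0.05 = 2.05
  Theory 46 × 0.08 = 3.68
  Written test 93 × 0.26 = 24.18
  Applied module 81 × 0.1 = 8.1
  Ethics module 91 × 0.37 = 33.67
  Practical 100 × 0.14 = 14
Sum = 85.68
85.68 ≥ 65 → Satisfactory

Satisfactory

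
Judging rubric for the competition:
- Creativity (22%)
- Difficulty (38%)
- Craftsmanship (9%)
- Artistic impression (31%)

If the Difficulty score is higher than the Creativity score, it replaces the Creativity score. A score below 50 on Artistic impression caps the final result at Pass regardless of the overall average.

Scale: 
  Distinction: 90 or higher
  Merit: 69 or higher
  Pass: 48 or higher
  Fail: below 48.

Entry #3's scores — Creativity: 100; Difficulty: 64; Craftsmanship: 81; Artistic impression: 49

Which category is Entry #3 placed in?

Difficulty (64) ≤ Creativity (100), so Creativity stays at 100.
Artistic impression score 49 < 50: minimum not met.
Weighted total:
  Creativity 100 × 0.22 = 22
  Difficulty 64 × 0.38 = 24.32
  Craftsmanship 81 × 0.09 = 7.29
  Artistic impression 49 × 0.31 = 15.19
Sum = 68.8
68.8 would be Pass; cap at Pass applies → Pass.

Pass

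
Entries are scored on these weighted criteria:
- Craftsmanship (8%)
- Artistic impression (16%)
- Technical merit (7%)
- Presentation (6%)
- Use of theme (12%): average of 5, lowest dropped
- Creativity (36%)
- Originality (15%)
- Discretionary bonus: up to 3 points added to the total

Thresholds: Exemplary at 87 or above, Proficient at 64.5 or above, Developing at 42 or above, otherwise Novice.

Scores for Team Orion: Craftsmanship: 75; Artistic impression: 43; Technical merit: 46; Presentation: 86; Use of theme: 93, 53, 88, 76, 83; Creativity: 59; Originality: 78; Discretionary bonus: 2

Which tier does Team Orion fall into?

Proficient

Use of theme: drop 53 → average of remaining 4 = 340/4 = 85
Weighted total:
  Craftsmanship 75 × 0.08 = 6
  Artistic impression 43 × 0.16 = 6.88
  Technical merit 46 × 0.07 = 3.22
  Presentation 86 × 0.06 = 5.16
  Use of theme 85 × 0.12 = 10.2
  Creativity 59 × 0.36 = 21.24
  Originality 78 × 0.15 = 11.7
Sum = 64.4
Discretionary bonus: 64.4 + 2 = 66.4
66.4 is ≥ 64.5 and < 87 → Proficient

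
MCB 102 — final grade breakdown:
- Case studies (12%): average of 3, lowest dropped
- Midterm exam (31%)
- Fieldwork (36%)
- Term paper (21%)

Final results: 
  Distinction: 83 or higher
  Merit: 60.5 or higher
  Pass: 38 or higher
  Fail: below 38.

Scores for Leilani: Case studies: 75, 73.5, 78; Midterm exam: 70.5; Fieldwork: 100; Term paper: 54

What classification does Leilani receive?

Case studies: drop 73.5 → average of remaining 2 = 153/2 = 76.5
Weighted total:
  Case studies 76.5 × 0.12 = 9.18
  Midterm exam 70.5 × 0.31 = 21.855
  Fieldwork 100 × 0.36 = 36
  Term paper 54 × 0.21 = 11.34
Sum = 78.375
78.375 is ≥ 60.5 and < 83 → Merit

Merit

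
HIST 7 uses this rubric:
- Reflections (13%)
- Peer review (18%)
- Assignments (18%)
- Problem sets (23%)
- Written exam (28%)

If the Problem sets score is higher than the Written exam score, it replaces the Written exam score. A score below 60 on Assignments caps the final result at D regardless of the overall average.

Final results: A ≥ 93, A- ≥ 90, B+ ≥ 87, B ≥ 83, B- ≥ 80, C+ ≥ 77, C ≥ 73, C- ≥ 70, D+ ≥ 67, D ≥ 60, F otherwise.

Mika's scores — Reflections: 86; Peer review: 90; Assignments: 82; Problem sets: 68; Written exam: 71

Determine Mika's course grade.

Problem sets (68) ≤ Written exam (71), so Written exam stays at 71.
Assignments score 82 ≥ 60: minimum met.
Weighted total:
  Reflections 86 × 0.13 = 11.18
  Peer review 90 × 0.18 = 16.2
  Assignments 82 × 0.18 = 14.76
  Problem sets 68 × 0.23 = 15.64
  Written exam 71 × 0.28 = 19.88
Sum = 77.66
77.66 is ≥ 77 and < 80 → C+

C+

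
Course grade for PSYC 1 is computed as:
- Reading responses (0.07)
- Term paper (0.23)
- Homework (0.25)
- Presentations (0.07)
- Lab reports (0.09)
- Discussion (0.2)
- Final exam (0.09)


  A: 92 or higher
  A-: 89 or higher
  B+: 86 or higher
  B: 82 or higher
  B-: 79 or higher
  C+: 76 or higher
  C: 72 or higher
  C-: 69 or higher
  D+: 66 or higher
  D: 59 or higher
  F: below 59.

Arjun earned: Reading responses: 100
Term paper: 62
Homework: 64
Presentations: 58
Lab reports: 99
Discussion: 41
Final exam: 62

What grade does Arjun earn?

D

Weighted total:
  Reading responses 100 × 0.07 = 7
  Term paper 62 × 0.23 = 14.26
  Homework 64 × 0.25 = 16
  Presentations 58 × 0.07 = 4.06
  Lab reports 99 × 0.09 = 8.91
  Discussion 41 × 0.2 = 8.2
  Final exam 62 × 0.09 = 5.58
Sum = 64.01
64.01 is ≥ 59 and < 66 → D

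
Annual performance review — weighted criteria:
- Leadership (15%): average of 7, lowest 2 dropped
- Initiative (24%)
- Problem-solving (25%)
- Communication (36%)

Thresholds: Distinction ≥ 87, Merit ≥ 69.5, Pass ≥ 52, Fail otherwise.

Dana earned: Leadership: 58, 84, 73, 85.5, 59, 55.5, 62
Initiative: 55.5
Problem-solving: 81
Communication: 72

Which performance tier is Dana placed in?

Leadership: drop 55.5, 58 → average of remaining 5 = 363.5/5 = 72.7
Weighted total:
  Leadership 72.7 × 0.15 = 10.905
  Initiative 55.5 × 0.24 = 13.32
  Problem-solving 81 × 0.25 = 20.25
  Communication 72 × 0.36 = 25.92
Sum = 70.395
70.395 is ≥ 69.5 and < 87 → Merit

Merit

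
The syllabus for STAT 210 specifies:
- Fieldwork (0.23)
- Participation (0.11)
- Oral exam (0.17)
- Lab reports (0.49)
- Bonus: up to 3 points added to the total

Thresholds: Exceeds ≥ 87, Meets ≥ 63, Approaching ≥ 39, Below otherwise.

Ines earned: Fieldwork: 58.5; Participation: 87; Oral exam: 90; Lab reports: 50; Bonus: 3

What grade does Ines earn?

Meets

Weighted total:
  Fieldwork 58.5 × 0.23 = 13.455
  Participation 87 × 0.11 = 9.57
  Oral exam 90 × 0.17 = 15.3
  Lab reports 50 × 0.49 = 24.5
Sum = 62.825
Bonus: 62.825 + 3 = 65.825
65.825 is ≥ 63 and < 87 → Meets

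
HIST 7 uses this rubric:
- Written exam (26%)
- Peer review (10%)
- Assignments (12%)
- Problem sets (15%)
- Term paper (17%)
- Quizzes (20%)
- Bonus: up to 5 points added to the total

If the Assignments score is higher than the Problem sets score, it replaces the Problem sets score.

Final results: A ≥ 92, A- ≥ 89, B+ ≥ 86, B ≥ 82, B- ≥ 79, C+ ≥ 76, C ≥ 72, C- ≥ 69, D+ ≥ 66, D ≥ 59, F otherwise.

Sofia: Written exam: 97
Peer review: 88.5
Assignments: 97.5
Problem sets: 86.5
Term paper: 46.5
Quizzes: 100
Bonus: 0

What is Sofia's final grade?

Assignments (97.5) > Problem sets (86.5), so Problem sets counts as 97.5.
Weighted total:
  Written exam 97 × 0.26 = 25.22
  Peer review 88.5 × 0.1 = 8.85
  Assignments 97.5 × 0.12 = 11.7
  Problem sets 97.5 × 0.15 = 14.625
  Term paper 46.5 × 0.17 = 7.905
  Quizzes 100 × 0.2 = 20
Sum = 88.3
Bonus: 88.3 + 0 = 88.3
88.3 is ≥ 86 and < 89 → B+

B+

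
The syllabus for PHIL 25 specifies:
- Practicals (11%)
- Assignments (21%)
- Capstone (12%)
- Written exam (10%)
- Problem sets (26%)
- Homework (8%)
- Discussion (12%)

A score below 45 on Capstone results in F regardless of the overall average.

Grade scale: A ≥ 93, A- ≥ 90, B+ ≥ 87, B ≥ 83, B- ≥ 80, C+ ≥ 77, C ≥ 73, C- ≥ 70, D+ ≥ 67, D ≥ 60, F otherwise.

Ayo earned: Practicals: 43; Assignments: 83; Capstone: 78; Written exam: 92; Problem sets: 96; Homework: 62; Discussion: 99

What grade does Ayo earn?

B-

Capstone score 78 ≥ 45: minimum met.
Weighted total:
  Practicals 43 × 0.11 = 4.73
  Assignments 83 × 0.21 = 17.43
  Capstone 78 × 0.12 = 9.36
  Written exam 92 × 0.1 = 9.2
  Problem sets 96 × 0.26 = 24.96
  Homework 62 × 0.08 = 4.96
  Discussion 99 × 0.12 = 11.88
Sum = 82.52
82.52 is ≥ 80 and < 83 → B-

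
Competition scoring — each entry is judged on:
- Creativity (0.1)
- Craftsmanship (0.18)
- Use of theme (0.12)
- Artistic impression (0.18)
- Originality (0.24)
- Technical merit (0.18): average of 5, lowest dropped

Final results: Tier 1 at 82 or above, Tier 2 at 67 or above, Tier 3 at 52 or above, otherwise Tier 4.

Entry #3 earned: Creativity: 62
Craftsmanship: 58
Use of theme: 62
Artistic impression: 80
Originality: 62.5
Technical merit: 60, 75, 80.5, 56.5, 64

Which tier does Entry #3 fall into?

Technical merit: drop 56.5 → average of remaining 4 = 279.5/4 = 69.875
Weighted total:
  Creativity 62 × 0.1 = 6.2
  Craftsmanship 58 × 0.18 = 10.44
  Use of theme 62 × 0.12 = 7.44
  Artistic impression 80 × 0.18 = 14.4
  Originality 62.5 × 0.24 = 15
  Technical merit 69.875 × 0.18 = 12.5775
Sum = 66.0575
66.0575 is ≥ 52 and < 67 → Tier 3

Tier 3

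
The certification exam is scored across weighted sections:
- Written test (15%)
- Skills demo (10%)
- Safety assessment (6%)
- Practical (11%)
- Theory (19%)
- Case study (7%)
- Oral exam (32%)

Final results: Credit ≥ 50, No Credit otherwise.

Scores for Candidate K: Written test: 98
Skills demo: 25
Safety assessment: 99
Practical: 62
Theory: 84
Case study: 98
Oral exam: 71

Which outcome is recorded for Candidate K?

Credit

Weighted total:
  Written test 98 × 0.15 = 14.7
  Skills demo 25 × 0.1 = 2.5
  Safety assessment 99 × 0.06 = 5.94
  Practical 62 × 0.11 = 6.82
  Theory 84 × 0.19 = 15.96
  Case study 98 × 0.07 = 6.86
  Oral exam 71 × 0.32 = 22.72
Sum = 75.5
75.5 ≥ 50 → Credit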